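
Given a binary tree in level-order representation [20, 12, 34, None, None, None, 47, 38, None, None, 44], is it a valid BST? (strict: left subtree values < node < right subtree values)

Level-order array: [20, 12, 34, None, None, None, 47, 38, None, None, 44]
Validate using subtree bounds (lo, hi): at each node, require lo < value < hi,
then recurse left with hi=value and right with lo=value.
Preorder trace (stopping at first violation):
  at node 20 with bounds (-inf, +inf): OK
  at node 12 with bounds (-inf, 20): OK
  at node 34 with bounds (20, +inf): OK
  at node 47 with bounds (34, +inf): OK
  at node 38 with bounds (34, 47): OK
  at node 44 with bounds (38, 47): OK
No violation found at any node.
Result: Valid BST


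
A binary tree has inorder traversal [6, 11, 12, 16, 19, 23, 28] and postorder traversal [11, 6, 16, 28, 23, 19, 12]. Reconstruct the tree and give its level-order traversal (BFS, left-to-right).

Inorder:   [6, 11, 12, 16, 19, 23, 28]
Postorder: [11, 6, 16, 28, 23, 19, 12]
Algorithm: postorder visits root last, so walk postorder right-to-left;
each value is the root of the current inorder slice — split it at that
value, recurse on the right subtree first, then the left.
Recursive splits:
  root=12; inorder splits into left=[6, 11], right=[16, 19, 23, 28]
  root=19; inorder splits into left=[16], right=[23, 28]
  root=23; inorder splits into left=[], right=[28]
  root=28; inorder splits into left=[], right=[]
  root=16; inorder splits into left=[], right=[]
  root=6; inorder splits into left=[], right=[11]
  root=11; inorder splits into left=[], right=[]
Reconstructed level-order: [12, 6, 19, 11, 16, 23, 28]


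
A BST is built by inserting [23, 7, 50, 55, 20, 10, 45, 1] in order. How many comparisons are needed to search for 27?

Search path for 27: 23 -> 50 -> 45
Found: False
Comparisons: 3


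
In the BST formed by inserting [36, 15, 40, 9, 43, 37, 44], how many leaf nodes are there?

Tree built from: [36, 15, 40, 9, 43, 37, 44]
Tree (level-order array): [36, 15, 40, 9, None, 37, 43, None, None, None, None, None, 44]
Rule: A leaf has 0 children.
Per-node child counts:
  node 36: 2 child(ren)
  node 15: 1 child(ren)
  node 9: 0 child(ren)
  node 40: 2 child(ren)
  node 37: 0 child(ren)
  node 43: 1 child(ren)
  node 44: 0 child(ren)
Matching nodes: [9, 37, 44]
Count of leaf nodes: 3


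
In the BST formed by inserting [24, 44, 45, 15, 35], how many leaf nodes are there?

Tree built from: [24, 44, 45, 15, 35]
Tree (level-order array): [24, 15, 44, None, None, 35, 45]
Rule: A leaf has 0 children.
Per-node child counts:
  node 24: 2 child(ren)
  node 15: 0 child(ren)
  node 44: 2 child(ren)
  node 35: 0 child(ren)
  node 45: 0 child(ren)
Matching nodes: [15, 35, 45]
Count of leaf nodes: 3


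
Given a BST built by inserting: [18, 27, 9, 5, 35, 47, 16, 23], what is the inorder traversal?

Tree insertion order: [18, 27, 9, 5, 35, 47, 16, 23]
Tree (level-order array): [18, 9, 27, 5, 16, 23, 35, None, None, None, None, None, None, None, 47]
Inorder traversal: [5, 9, 16, 18, 23, 27, 35, 47]


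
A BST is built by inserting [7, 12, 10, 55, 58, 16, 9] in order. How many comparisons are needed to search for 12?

Search path for 12: 7 -> 12
Found: True
Comparisons: 2


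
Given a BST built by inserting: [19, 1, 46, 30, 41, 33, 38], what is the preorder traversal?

Tree insertion order: [19, 1, 46, 30, 41, 33, 38]
Tree (level-order array): [19, 1, 46, None, None, 30, None, None, 41, 33, None, None, 38]
Preorder traversal: [19, 1, 46, 30, 41, 33, 38]


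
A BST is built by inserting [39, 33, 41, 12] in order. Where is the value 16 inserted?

Starting tree (level order): [39, 33, 41, 12]
Insertion path: 39 -> 33 -> 12
Result: insert 16 as right child of 12
Final tree (level order): [39, 33, 41, 12, None, None, None, None, 16]


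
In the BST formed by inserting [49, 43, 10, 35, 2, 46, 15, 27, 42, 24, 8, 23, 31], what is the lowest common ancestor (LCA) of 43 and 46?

Tree insertion order: [49, 43, 10, 35, 2, 46, 15, 27, 42, 24, 8, 23, 31]
Tree (level-order array): [49, 43, None, 10, 46, 2, 35, None, None, None, 8, 15, 42, None, None, None, 27, None, None, 24, 31, 23]
In a BST, the LCA of p=43, q=46 is the first node v on the
root-to-leaf path with p <= v <= q (go left if both < v, right if both > v).
Walk from root:
  at 49: both 43 and 46 < 49, go left
  at 43: 43 <= 43 <= 46, this is the LCA
LCA = 43


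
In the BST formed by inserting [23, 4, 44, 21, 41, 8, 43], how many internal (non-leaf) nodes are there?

Tree built from: [23, 4, 44, 21, 41, 8, 43]
Tree (level-order array): [23, 4, 44, None, 21, 41, None, 8, None, None, 43]
Rule: An internal node has at least one child.
Per-node child counts:
  node 23: 2 child(ren)
  node 4: 1 child(ren)
  node 21: 1 child(ren)
  node 8: 0 child(ren)
  node 44: 1 child(ren)
  node 41: 1 child(ren)
  node 43: 0 child(ren)
Matching nodes: [23, 4, 21, 44, 41]
Count of internal (non-leaf) nodes: 5


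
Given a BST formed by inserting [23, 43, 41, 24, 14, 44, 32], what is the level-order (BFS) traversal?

Tree insertion order: [23, 43, 41, 24, 14, 44, 32]
Tree (level-order array): [23, 14, 43, None, None, 41, 44, 24, None, None, None, None, 32]
BFS from the root, enqueuing left then right child of each popped node:
  queue [23] -> pop 23, enqueue [14, 43], visited so far: [23]
  queue [14, 43] -> pop 14, enqueue [none], visited so far: [23, 14]
  queue [43] -> pop 43, enqueue [41, 44], visited so far: [23, 14, 43]
  queue [41, 44] -> pop 41, enqueue [24], visited so far: [23, 14, 43, 41]
  queue [44, 24] -> pop 44, enqueue [none], visited so far: [23, 14, 43, 41, 44]
  queue [24] -> pop 24, enqueue [32], visited so far: [23, 14, 43, 41, 44, 24]
  queue [32] -> pop 32, enqueue [none], visited so far: [23, 14, 43, 41, 44, 24, 32]
Result: [23, 14, 43, 41, 44, 24, 32]


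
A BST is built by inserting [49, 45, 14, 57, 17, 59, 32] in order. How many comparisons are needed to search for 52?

Search path for 52: 49 -> 57
Found: False
Comparisons: 2


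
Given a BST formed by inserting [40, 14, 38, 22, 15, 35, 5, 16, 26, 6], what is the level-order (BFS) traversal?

Tree insertion order: [40, 14, 38, 22, 15, 35, 5, 16, 26, 6]
Tree (level-order array): [40, 14, None, 5, 38, None, 6, 22, None, None, None, 15, 35, None, 16, 26]
BFS from the root, enqueuing left then right child of each popped node:
  queue [40] -> pop 40, enqueue [14], visited so far: [40]
  queue [14] -> pop 14, enqueue [5, 38], visited so far: [40, 14]
  queue [5, 38] -> pop 5, enqueue [6], visited so far: [40, 14, 5]
  queue [38, 6] -> pop 38, enqueue [22], visited so far: [40, 14, 5, 38]
  queue [6, 22] -> pop 6, enqueue [none], visited so far: [40, 14, 5, 38, 6]
  queue [22] -> pop 22, enqueue [15, 35], visited so far: [40, 14, 5, 38, 6, 22]
  queue [15, 35] -> pop 15, enqueue [16], visited so far: [40, 14, 5, 38, 6, 22, 15]
  queue [35, 16] -> pop 35, enqueue [26], visited so far: [40, 14, 5, 38, 6, 22, 15, 35]
  queue [16, 26] -> pop 16, enqueue [none], visited so far: [40, 14, 5, 38, 6, 22, 15, 35, 16]
  queue [26] -> pop 26, enqueue [none], visited so far: [40, 14, 5, 38, 6, 22, 15, 35, 16, 26]
Result: [40, 14, 5, 38, 6, 22, 15, 35, 16, 26]


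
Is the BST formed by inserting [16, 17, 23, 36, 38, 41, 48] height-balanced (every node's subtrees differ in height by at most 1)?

Tree (level-order array): [16, None, 17, None, 23, None, 36, None, 38, None, 41, None, 48]
Definition: a tree is height-balanced if, at every node, |h(left) - h(right)| <= 1 (empty subtree has height -1).
Bottom-up per-node check:
  node 48: h_left=-1, h_right=-1, diff=0 [OK], height=0
  node 41: h_left=-1, h_right=0, diff=1 [OK], height=1
  node 38: h_left=-1, h_right=1, diff=2 [FAIL (|-1-1|=2 > 1)], height=2
  node 36: h_left=-1, h_right=2, diff=3 [FAIL (|-1-2|=3 > 1)], height=3
  node 23: h_left=-1, h_right=3, diff=4 [FAIL (|-1-3|=4 > 1)], height=4
  node 17: h_left=-1, h_right=4, diff=5 [FAIL (|-1-4|=5 > 1)], height=5
  node 16: h_left=-1, h_right=5, diff=6 [FAIL (|-1-5|=6 > 1)], height=6
Node 38 violates the condition: |-1 - 1| = 2 > 1.
Result: Not balanced


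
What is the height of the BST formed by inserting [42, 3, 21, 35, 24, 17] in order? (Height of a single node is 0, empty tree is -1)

Insertion order: [42, 3, 21, 35, 24, 17]
Tree (level-order array): [42, 3, None, None, 21, 17, 35, None, None, 24]
Compute height bottom-up (empty subtree = -1):
  height(17) = 1 + max(-1, -1) = 0
  height(24) = 1 + max(-1, -1) = 0
  height(35) = 1 + max(0, -1) = 1
  height(21) = 1 + max(0, 1) = 2
  height(3) = 1 + max(-1, 2) = 3
  height(42) = 1 + max(3, -1) = 4
Height = 4


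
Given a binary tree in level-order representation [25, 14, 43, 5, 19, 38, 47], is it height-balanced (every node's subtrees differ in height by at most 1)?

Tree (level-order array): [25, 14, 43, 5, 19, 38, 47]
Definition: a tree is height-balanced if, at every node, |h(left) - h(right)| <= 1 (empty subtree has height -1).
Bottom-up per-node check:
  node 5: h_left=-1, h_right=-1, diff=0 [OK], height=0
  node 19: h_left=-1, h_right=-1, diff=0 [OK], height=0
  node 14: h_left=0, h_right=0, diff=0 [OK], height=1
  node 38: h_left=-1, h_right=-1, diff=0 [OK], height=0
  node 47: h_left=-1, h_right=-1, diff=0 [OK], height=0
  node 43: h_left=0, h_right=0, diff=0 [OK], height=1
  node 25: h_left=1, h_right=1, diff=0 [OK], height=2
All nodes satisfy the balance condition.
Result: Balanced


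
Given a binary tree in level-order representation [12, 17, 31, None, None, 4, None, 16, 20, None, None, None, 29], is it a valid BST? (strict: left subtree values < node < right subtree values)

Level-order array: [12, 17, 31, None, None, 4, None, 16, 20, None, None, None, 29]
Validate using subtree bounds (lo, hi): at each node, require lo < value < hi,
then recurse left with hi=value and right with lo=value.
Preorder trace (stopping at first violation):
  at node 12 with bounds (-inf, +inf): OK
  at node 17 with bounds (-inf, 12): VIOLATION
Node 17 violates its bound: not (-inf < 17 < 12).
Result: Not a valid BST


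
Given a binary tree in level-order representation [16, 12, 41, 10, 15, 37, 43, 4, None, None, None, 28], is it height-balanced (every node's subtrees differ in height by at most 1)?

Tree (level-order array): [16, 12, 41, 10, 15, 37, 43, 4, None, None, None, 28]
Definition: a tree is height-balanced if, at every node, |h(left) - h(right)| <= 1 (empty subtree has height -1).
Bottom-up per-node check:
  node 4: h_left=-1, h_right=-1, diff=0 [OK], height=0
  node 10: h_left=0, h_right=-1, diff=1 [OK], height=1
  node 15: h_left=-1, h_right=-1, diff=0 [OK], height=0
  node 12: h_left=1, h_right=0, diff=1 [OK], height=2
  node 28: h_left=-1, h_right=-1, diff=0 [OK], height=0
  node 37: h_left=0, h_right=-1, diff=1 [OK], height=1
  node 43: h_left=-1, h_right=-1, diff=0 [OK], height=0
  node 41: h_left=1, h_right=0, diff=1 [OK], height=2
  node 16: h_left=2, h_right=2, diff=0 [OK], height=3
All nodes satisfy the balance condition.
Result: Balanced


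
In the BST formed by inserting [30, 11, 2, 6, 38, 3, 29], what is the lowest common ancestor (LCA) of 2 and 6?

Tree insertion order: [30, 11, 2, 6, 38, 3, 29]
Tree (level-order array): [30, 11, 38, 2, 29, None, None, None, 6, None, None, 3]
In a BST, the LCA of p=2, q=6 is the first node v on the
root-to-leaf path with p <= v <= q (go left if both < v, right if both > v).
Walk from root:
  at 30: both 2 and 6 < 30, go left
  at 11: both 2 and 6 < 11, go left
  at 2: 2 <= 2 <= 6, this is the LCA
LCA = 2


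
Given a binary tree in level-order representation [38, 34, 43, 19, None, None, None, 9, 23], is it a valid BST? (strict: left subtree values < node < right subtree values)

Level-order array: [38, 34, 43, 19, None, None, None, 9, 23]
Validate using subtree bounds (lo, hi): at each node, require lo < value < hi,
then recurse left with hi=value and right with lo=value.
Preorder trace (stopping at first violation):
  at node 38 with bounds (-inf, +inf): OK
  at node 34 with bounds (-inf, 38): OK
  at node 19 with bounds (-inf, 34): OK
  at node 9 with bounds (-inf, 19): OK
  at node 23 with bounds (19, 34): OK
  at node 43 with bounds (38, +inf): OK
No violation found at any node.
Result: Valid BST


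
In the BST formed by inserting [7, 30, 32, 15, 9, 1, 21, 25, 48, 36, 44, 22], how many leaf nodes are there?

Tree built from: [7, 30, 32, 15, 9, 1, 21, 25, 48, 36, 44, 22]
Tree (level-order array): [7, 1, 30, None, None, 15, 32, 9, 21, None, 48, None, None, None, 25, 36, None, 22, None, None, 44]
Rule: A leaf has 0 children.
Per-node child counts:
  node 7: 2 child(ren)
  node 1: 0 child(ren)
  node 30: 2 child(ren)
  node 15: 2 child(ren)
  node 9: 0 child(ren)
  node 21: 1 child(ren)
  node 25: 1 child(ren)
  node 22: 0 child(ren)
  node 32: 1 child(ren)
  node 48: 1 child(ren)
  node 36: 1 child(ren)
  node 44: 0 child(ren)
Matching nodes: [1, 9, 22, 44]
Count of leaf nodes: 4


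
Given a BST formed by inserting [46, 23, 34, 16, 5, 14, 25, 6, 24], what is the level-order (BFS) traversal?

Tree insertion order: [46, 23, 34, 16, 5, 14, 25, 6, 24]
Tree (level-order array): [46, 23, None, 16, 34, 5, None, 25, None, None, 14, 24, None, 6]
BFS from the root, enqueuing left then right child of each popped node:
  queue [46] -> pop 46, enqueue [23], visited so far: [46]
  queue [23] -> pop 23, enqueue [16, 34], visited so far: [46, 23]
  queue [16, 34] -> pop 16, enqueue [5], visited so far: [46, 23, 16]
  queue [34, 5] -> pop 34, enqueue [25], visited so far: [46, 23, 16, 34]
  queue [5, 25] -> pop 5, enqueue [14], visited so far: [46, 23, 16, 34, 5]
  queue [25, 14] -> pop 25, enqueue [24], visited so far: [46, 23, 16, 34, 5, 25]
  queue [14, 24] -> pop 14, enqueue [6], visited so far: [46, 23, 16, 34, 5, 25, 14]
  queue [24, 6] -> pop 24, enqueue [none], visited so far: [46, 23, 16, 34, 5, 25, 14, 24]
  queue [6] -> pop 6, enqueue [none], visited so far: [46, 23, 16, 34, 5, 25, 14, 24, 6]
Result: [46, 23, 16, 34, 5, 25, 14, 24, 6]


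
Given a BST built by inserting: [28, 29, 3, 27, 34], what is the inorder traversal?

Tree insertion order: [28, 29, 3, 27, 34]
Tree (level-order array): [28, 3, 29, None, 27, None, 34]
Inorder traversal: [3, 27, 28, 29, 34]


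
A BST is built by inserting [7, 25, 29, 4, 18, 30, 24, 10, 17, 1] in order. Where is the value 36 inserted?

Starting tree (level order): [7, 4, 25, 1, None, 18, 29, None, None, 10, 24, None, 30, None, 17]
Insertion path: 7 -> 25 -> 29 -> 30
Result: insert 36 as right child of 30
Final tree (level order): [7, 4, 25, 1, None, 18, 29, None, None, 10, 24, None, 30, None, 17, None, None, None, 36]


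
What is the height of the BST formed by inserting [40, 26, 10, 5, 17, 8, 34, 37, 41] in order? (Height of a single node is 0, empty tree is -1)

Insertion order: [40, 26, 10, 5, 17, 8, 34, 37, 41]
Tree (level-order array): [40, 26, 41, 10, 34, None, None, 5, 17, None, 37, None, 8]
Compute height bottom-up (empty subtree = -1):
  height(8) = 1 + max(-1, -1) = 0
  height(5) = 1 + max(-1, 0) = 1
  height(17) = 1 + max(-1, -1) = 0
  height(10) = 1 + max(1, 0) = 2
  height(37) = 1 + max(-1, -1) = 0
  height(34) = 1 + max(-1, 0) = 1
  height(26) = 1 + max(2, 1) = 3
  height(41) = 1 + max(-1, -1) = 0
  height(40) = 1 + max(3, 0) = 4
Height = 4


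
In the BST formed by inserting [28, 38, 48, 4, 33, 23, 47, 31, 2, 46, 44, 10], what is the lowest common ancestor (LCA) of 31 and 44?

Tree insertion order: [28, 38, 48, 4, 33, 23, 47, 31, 2, 46, 44, 10]
Tree (level-order array): [28, 4, 38, 2, 23, 33, 48, None, None, 10, None, 31, None, 47, None, None, None, None, None, 46, None, 44]
In a BST, the LCA of p=31, q=44 is the first node v on the
root-to-leaf path with p <= v <= q (go left if both < v, right if both > v).
Walk from root:
  at 28: both 31 and 44 > 28, go right
  at 38: 31 <= 38 <= 44, this is the LCA
LCA = 38


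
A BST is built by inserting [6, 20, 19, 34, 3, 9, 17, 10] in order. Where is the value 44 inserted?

Starting tree (level order): [6, 3, 20, None, None, 19, 34, 9, None, None, None, None, 17, 10]
Insertion path: 6 -> 20 -> 34
Result: insert 44 as right child of 34
Final tree (level order): [6, 3, 20, None, None, 19, 34, 9, None, None, 44, None, 17, None, None, 10]


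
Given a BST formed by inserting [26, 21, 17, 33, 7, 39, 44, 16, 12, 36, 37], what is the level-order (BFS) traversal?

Tree insertion order: [26, 21, 17, 33, 7, 39, 44, 16, 12, 36, 37]
Tree (level-order array): [26, 21, 33, 17, None, None, 39, 7, None, 36, 44, None, 16, None, 37, None, None, 12]
BFS from the root, enqueuing left then right child of each popped node:
  queue [26] -> pop 26, enqueue [21, 33], visited so far: [26]
  queue [21, 33] -> pop 21, enqueue [17], visited so far: [26, 21]
  queue [33, 17] -> pop 33, enqueue [39], visited so far: [26, 21, 33]
  queue [17, 39] -> pop 17, enqueue [7], visited so far: [26, 21, 33, 17]
  queue [39, 7] -> pop 39, enqueue [36, 44], visited so far: [26, 21, 33, 17, 39]
  queue [7, 36, 44] -> pop 7, enqueue [16], visited so far: [26, 21, 33, 17, 39, 7]
  queue [36, 44, 16] -> pop 36, enqueue [37], visited so far: [26, 21, 33, 17, 39, 7, 36]
  queue [44, 16, 37] -> pop 44, enqueue [none], visited so far: [26, 21, 33, 17, 39, 7, 36, 44]
  queue [16, 37] -> pop 16, enqueue [12], visited so far: [26, 21, 33, 17, 39, 7, 36, 44, 16]
  queue [37, 12] -> pop 37, enqueue [none], visited so far: [26, 21, 33, 17, 39, 7, 36, 44, 16, 37]
  queue [12] -> pop 12, enqueue [none], visited so far: [26, 21, 33, 17, 39, 7, 36, 44, 16, 37, 12]
Result: [26, 21, 33, 17, 39, 7, 36, 44, 16, 37, 12]


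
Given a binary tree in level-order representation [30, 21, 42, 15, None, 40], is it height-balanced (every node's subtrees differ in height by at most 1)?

Tree (level-order array): [30, 21, 42, 15, None, 40]
Definition: a tree is height-balanced if, at every node, |h(left) - h(right)| <= 1 (empty subtree has height -1).
Bottom-up per-node check:
  node 15: h_left=-1, h_right=-1, diff=0 [OK], height=0
  node 21: h_left=0, h_right=-1, diff=1 [OK], height=1
  node 40: h_left=-1, h_right=-1, diff=0 [OK], height=0
  node 42: h_left=0, h_right=-1, diff=1 [OK], height=1
  node 30: h_left=1, h_right=1, diff=0 [OK], height=2
All nodes satisfy the balance condition.
Result: Balanced


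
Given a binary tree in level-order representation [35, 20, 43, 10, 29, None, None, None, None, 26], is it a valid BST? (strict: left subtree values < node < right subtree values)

Level-order array: [35, 20, 43, 10, 29, None, None, None, None, 26]
Validate using subtree bounds (lo, hi): at each node, require lo < value < hi,
then recurse left with hi=value and right with lo=value.
Preorder trace (stopping at first violation):
  at node 35 with bounds (-inf, +inf): OK
  at node 20 with bounds (-inf, 35): OK
  at node 10 with bounds (-inf, 20): OK
  at node 29 with bounds (20, 35): OK
  at node 26 with bounds (20, 29): OK
  at node 43 with bounds (35, +inf): OK
No violation found at any node.
Result: Valid BST


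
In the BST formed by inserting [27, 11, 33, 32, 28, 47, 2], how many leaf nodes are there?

Tree built from: [27, 11, 33, 32, 28, 47, 2]
Tree (level-order array): [27, 11, 33, 2, None, 32, 47, None, None, 28]
Rule: A leaf has 0 children.
Per-node child counts:
  node 27: 2 child(ren)
  node 11: 1 child(ren)
  node 2: 0 child(ren)
  node 33: 2 child(ren)
  node 32: 1 child(ren)
  node 28: 0 child(ren)
  node 47: 0 child(ren)
Matching nodes: [2, 28, 47]
Count of leaf nodes: 3


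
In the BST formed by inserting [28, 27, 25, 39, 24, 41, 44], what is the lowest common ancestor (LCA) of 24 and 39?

Tree insertion order: [28, 27, 25, 39, 24, 41, 44]
Tree (level-order array): [28, 27, 39, 25, None, None, 41, 24, None, None, 44]
In a BST, the LCA of p=24, q=39 is the first node v on the
root-to-leaf path with p <= v <= q (go left if both < v, right if both > v).
Walk from root:
  at 28: 24 <= 28 <= 39, this is the LCA
LCA = 28


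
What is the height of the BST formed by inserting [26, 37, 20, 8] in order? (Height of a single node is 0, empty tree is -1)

Insertion order: [26, 37, 20, 8]
Tree (level-order array): [26, 20, 37, 8]
Compute height bottom-up (empty subtree = -1):
  height(8) = 1 + max(-1, -1) = 0
  height(20) = 1 + max(0, -1) = 1
  height(37) = 1 + max(-1, -1) = 0
  height(26) = 1 + max(1, 0) = 2
Height = 2


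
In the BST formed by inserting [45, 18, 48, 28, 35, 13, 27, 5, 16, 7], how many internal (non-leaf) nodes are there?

Tree built from: [45, 18, 48, 28, 35, 13, 27, 5, 16, 7]
Tree (level-order array): [45, 18, 48, 13, 28, None, None, 5, 16, 27, 35, None, 7]
Rule: An internal node has at least one child.
Per-node child counts:
  node 45: 2 child(ren)
  node 18: 2 child(ren)
  node 13: 2 child(ren)
  node 5: 1 child(ren)
  node 7: 0 child(ren)
  node 16: 0 child(ren)
  node 28: 2 child(ren)
  node 27: 0 child(ren)
  node 35: 0 child(ren)
  node 48: 0 child(ren)
Matching nodes: [45, 18, 13, 5, 28]
Count of internal (non-leaf) nodes: 5


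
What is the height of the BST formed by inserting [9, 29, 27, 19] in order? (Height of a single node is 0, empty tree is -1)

Insertion order: [9, 29, 27, 19]
Tree (level-order array): [9, None, 29, 27, None, 19]
Compute height bottom-up (empty subtree = -1):
  height(19) = 1 + max(-1, -1) = 0
  height(27) = 1 + max(0, -1) = 1
  height(29) = 1 + max(1, -1) = 2
  height(9) = 1 + max(-1, 2) = 3
Height = 3


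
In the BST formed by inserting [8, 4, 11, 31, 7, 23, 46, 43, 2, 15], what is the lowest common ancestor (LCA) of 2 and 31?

Tree insertion order: [8, 4, 11, 31, 7, 23, 46, 43, 2, 15]
Tree (level-order array): [8, 4, 11, 2, 7, None, 31, None, None, None, None, 23, 46, 15, None, 43]
In a BST, the LCA of p=2, q=31 is the first node v on the
root-to-leaf path with p <= v <= q (go left if both < v, right if both > v).
Walk from root:
  at 8: 2 <= 8 <= 31, this is the LCA
LCA = 8


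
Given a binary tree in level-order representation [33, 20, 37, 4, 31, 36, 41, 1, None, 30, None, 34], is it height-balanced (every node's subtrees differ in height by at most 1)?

Tree (level-order array): [33, 20, 37, 4, 31, 36, 41, 1, None, 30, None, 34]
Definition: a tree is height-balanced if, at every node, |h(left) - h(right)| <= 1 (empty subtree has height -1).
Bottom-up per-node check:
  node 1: h_left=-1, h_right=-1, diff=0 [OK], height=0
  node 4: h_left=0, h_right=-1, diff=1 [OK], height=1
  node 30: h_left=-1, h_right=-1, diff=0 [OK], height=0
  node 31: h_left=0, h_right=-1, diff=1 [OK], height=1
  node 20: h_left=1, h_right=1, diff=0 [OK], height=2
  node 34: h_left=-1, h_right=-1, diff=0 [OK], height=0
  node 36: h_left=0, h_right=-1, diff=1 [OK], height=1
  node 41: h_left=-1, h_right=-1, diff=0 [OK], height=0
  node 37: h_left=1, h_right=0, diff=1 [OK], height=2
  node 33: h_left=2, h_right=2, diff=0 [OK], height=3
All nodes satisfy the balance condition.
Result: Balanced


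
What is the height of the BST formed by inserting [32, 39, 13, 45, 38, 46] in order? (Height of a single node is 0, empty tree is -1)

Insertion order: [32, 39, 13, 45, 38, 46]
Tree (level-order array): [32, 13, 39, None, None, 38, 45, None, None, None, 46]
Compute height bottom-up (empty subtree = -1):
  height(13) = 1 + max(-1, -1) = 0
  height(38) = 1 + max(-1, -1) = 0
  height(46) = 1 + max(-1, -1) = 0
  height(45) = 1 + max(-1, 0) = 1
  height(39) = 1 + max(0, 1) = 2
  height(32) = 1 + max(0, 2) = 3
Height = 3


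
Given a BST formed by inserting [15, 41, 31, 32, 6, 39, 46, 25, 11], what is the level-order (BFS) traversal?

Tree insertion order: [15, 41, 31, 32, 6, 39, 46, 25, 11]
Tree (level-order array): [15, 6, 41, None, 11, 31, 46, None, None, 25, 32, None, None, None, None, None, 39]
BFS from the root, enqueuing left then right child of each popped node:
  queue [15] -> pop 15, enqueue [6, 41], visited so far: [15]
  queue [6, 41] -> pop 6, enqueue [11], visited so far: [15, 6]
  queue [41, 11] -> pop 41, enqueue [31, 46], visited so far: [15, 6, 41]
  queue [11, 31, 46] -> pop 11, enqueue [none], visited so far: [15, 6, 41, 11]
  queue [31, 46] -> pop 31, enqueue [25, 32], visited so far: [15, 6, 41, 11, 31]
  queue [46, 25, 32] -> pop 46, enqueue [none], visited so far: [15, 6, 41, 11, 31, 46]
  queue [25, 32] -> pop 25, enqueue [none], visited so far: [15, 6, 41, 11, 31, 46, 25]
  queue [32] -> pop 32, enqueue [39], visited so far: [15, 6, 41, 11, 31, 46, 25, 32]
  queue [39] -> pop 39, enqueue [none], visited so far: [15, 6, 41, 11, 31, 46, 25, 32, 39]
Result: [15, 6, 41, 11, 31, 46, 25, 32, 39]


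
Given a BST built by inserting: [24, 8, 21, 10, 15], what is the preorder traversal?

Tree insertion order: [24, 8, 21, 10, 15]
Tree (level-order array): [24, 8, None, None, 21, 10, None, None, 15]
Preorder traversal: [24, 8, 21, 10, 15]


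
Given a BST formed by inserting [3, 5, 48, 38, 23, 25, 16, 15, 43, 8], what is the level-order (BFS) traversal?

Tree insertion order: [3, 5, 48, 38, 23, 25, 16, 15, 43, 8]
Tree (level-order array): [3, None, 5, None, 48, 38, None, 23, 43, 16, 25, None, None, 15, None, None, None, 8]
BFS from the root, enqueuing left then right child of each popped node:
  queue [3] -> pop 3, enqueue [5], visited so far: [3]
  queue [5] -> pop 5, enqueue [48], visited so far: [3, 5]
  queue [48] -> pop 48, enqueue [38], visited so far: [3, 5, 48]
  queue [38] -> pop 38, enqueue [23, 43], visited so far: [3, 5, 48, 38]
  queue [23, 43] -> pop 23, enqueue [16, 25], visited so far: [3, 5, 48, 38, 23]
  queue [43, 16, 25] -> pop 43, enqueue [none], visited so far: [3, 5, 48, 38, 23, 43]
  queue [16, 25] -> pop 16, enqueue [15], visited so far: [3, 5, 48, 38, 23, 43, 16]
  queue [25, 15] -> pop 25, enqueue [none], visited so far: [3, 5, 48, 38, 23, 43, 16, 25]
  queue [15] -> pop 15, enqueue [8], visited so far: [3, 5, 48, 38, 23, 43, 16, 25, 15]
  queue [8] -> pop 8, enqueue [none], visited so far: [3, 5, 48, 38, 23, 43, 16, 25, 15, 8]
Result: [3, 5, 48, 38, 23, 43, 16, 25, 15, 8]


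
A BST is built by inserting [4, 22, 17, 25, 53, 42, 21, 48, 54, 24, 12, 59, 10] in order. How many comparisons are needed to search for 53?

Search path for 53: 4 -> 22 -> 25 -> 53
Found: True
Comparisons: 4


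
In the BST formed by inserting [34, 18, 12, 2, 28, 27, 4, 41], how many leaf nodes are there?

Tree built from: [34, 18, 12, 2, 28, 27, 4, 41]
Tree (level-order array): [34, 18, 41, 12, 28, None, None, 2, None, 27, None, None, 4]
Rule: A leaf has 0 children.
Per-node child counts:
  node 34: 2 child(ren)
  node 18: 2 child(ren)
  node 12: 1 child(ren)
  node 2: 1 child(ren)
  node 4: 0 child(ren)
  node 28: 1 child(ren)
  node 27: 0 child(ren)
  node 41: 0 child(ren)
Matching nodes: [4, 27, 41]
Count of leaf nodes: 3


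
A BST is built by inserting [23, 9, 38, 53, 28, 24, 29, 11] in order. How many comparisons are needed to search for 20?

Search path for 20: 23 -> 9 -> 11
Found: False
Comparisons: 3


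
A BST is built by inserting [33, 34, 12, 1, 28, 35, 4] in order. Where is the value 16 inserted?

Starting tree (level order): [33, 12, 34, 1, 28, None, 35, None, 4]
Insertion path: 33 -> 12 -> 28
Result: insert 16 as left child of 28
Final tree (level order): [33, 12, 34, 1, 28, None, 35, None, 4, 16]


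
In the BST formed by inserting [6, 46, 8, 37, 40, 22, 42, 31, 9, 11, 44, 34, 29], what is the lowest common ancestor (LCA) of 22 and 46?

Tree insertion order: [6, 46, 8, 37, 40, 22, 42, 31, 9, 11, 44, 34, 29]
Tree (level-order array): [6, None, 46, 8, None, None, 37, 22, 40, 9, 31, None, 42, None, 11, 29, 34, None, 44]
In a BST, the LCA of p=22, q=46 is the first node v on the
root-to-leaf path with p <= v <= q (go left if both < v, right if both > v).
Walk from root:
  at 6: both 22 and 46 > 6, go right
  at 46: 22 <= 46 <= 46, this is the LCA
LCA = 46


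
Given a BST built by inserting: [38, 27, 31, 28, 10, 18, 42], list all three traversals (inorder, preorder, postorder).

Tree insertion order: [38, 27, 31, 28, 10, 18, 42]
Tree (level-order array): [38, 27, 42, 10, 31, None, None, None, 18, 28]
Inorder (L, root, R): [10, 18, 27, 28, 31, 38, 42]
Preorder (root, L, R): [38, 27, 10, 18, 31, 28, 42]
Postorder (L, R, root): [18, 10, 28, 31, 27, 42, 38]


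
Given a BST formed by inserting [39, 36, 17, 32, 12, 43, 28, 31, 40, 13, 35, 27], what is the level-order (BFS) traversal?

Tree insertion order: [39, 36, 17, 32, 12, 43, 28, 31, 40, 13, 35, 27]
Tree (level-order array): [39, 36, 43, 17, None, 40, None, 12, 32, None, None, None, 13, 28, 35, None, None, 27, 31]
BFS from the root, enqueuing left then right child of each popped node:
  queue [39] -> pop 39, enqueue [36, 43], visited so far: [39]
  queue [36, 43] -> pop 36, enqueue [17], visited so far: [39, 36]
  queue [43, 17] -> pop 43, enqueue [40], visited so far: [39, 36, 43]
  queue [17, 40] -> pop 17, enqueue [12, 32], visited so far: [39, 36, 43, 17]
  queue [40, 12, 32] -> pop 40, enqueue [none], visited so far: [39, 36, 43, 17, 40]
  queue [12, 32] -> pop 12, enqueue [13], visited so far: [39, 36, 43, 17, 40, 12]
  queue [32, 13] -> pop 32, enqueue [28, 35], visited so far: [39, 36, 43, 17, 40, 12, 32]
  queue [13, 28, 35] -> pop 13, enqueue [none], visited so far: [39, 36, 43, 17, 40, 12, 32, 13]
  queue [28, 35] -> pop 28, enqueue [27, 31], visited so far: [39, 36, 43, 17, 40, 12, 32, 13, 28]
  queue [35, 27, 31] -> pop 35, enqueue [none], visited so far: [39, 36, 43, 17, 40, 12, 32, 13, 28, 35]
  queue [27, 31] -> pop 27, enqueue [none], visited so far: [39, 36, 43, 17, 40, 12, 32, 13, 28, 35, 27]
  queue [31] -> pop 31, enqueue [none], visited so far: [39, 36, 43, 17, 40, 12, 32, 13, 28, 35, 27, 31]
Result: [39, 36, 43, 17, 40, 12, 32, 13, 28, 35, 27, 31]


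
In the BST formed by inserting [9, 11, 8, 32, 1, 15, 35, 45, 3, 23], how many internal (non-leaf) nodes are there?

Tree built from: [9, 11, 8, 32, 1, 15, 35, 45, 3, 23]
Tree (level-order array): [9, 8, 11, 1, None, None, 32, None, 3, 15, 35, None, None, None, 23, None, 45]
Rule: An internal node has at least one child.
Per-node child counts:
  node 9: 2 child(ren)
  node 8: 1 child(ren)
  node 1: 1 child(ren)
  node 3: 0 child(ren)
  node 11: 1 child(ren)
  node 32: 2 child(ren)
  node 15: 1 child(ren)
  node 23: 0 child(ren)
  node 35: 1 child(ren)
  node 45: 0 child(ren)
Matching nodes: [9, 8, 1, 11, 32, 15, 35]
Count of internal (non-leaf) nodes: 7


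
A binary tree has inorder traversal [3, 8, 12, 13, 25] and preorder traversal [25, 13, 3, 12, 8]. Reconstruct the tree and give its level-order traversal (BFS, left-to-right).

Inorder:  [3, 8, 12, 13, 25]
Preorder: [25, 13, 3, 12, 8]
Algorithm: preorder visits root first, so consume preorder in order;
for each root, split the current inorder slice at that value into
left-subtree inorder and right-subtree inorder, then recurse.
Recursive splits:
  root=25; inorder splits into left=[3, 8, 12, 13], right=[]
  root=13; inorder splits into left=[3, 8, 12], right=[]
  root=3; inorder splits into left=[], right=[8, 12]
  root=12; inorder splits into left=[8], right=[]
  root=8; inorder splits into left=[], right=[]
Reconstructed level-order: [25, 13, 3, 12, 8]


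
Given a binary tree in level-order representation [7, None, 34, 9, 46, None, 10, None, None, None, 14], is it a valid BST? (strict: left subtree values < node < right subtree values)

Level-order array: [7, None, 34, 9, 46, None, 10, None, None, None, 14]
Validate using subtree bounds (lo, hi): at each node, require lo < value < hi,
then recurse left with hi=value and right with lo=value.
Preorder trace (stopping at first violation):
  at node 7 with bounds (-inf, +inf): OK
  at node 34 with bounds (7, +inf): OK
  at node 9 with bounds (7, 34): OK
  at node 10 with bounds (9, 34): OK
  at node 14 with bounds (10, 34): OK
  at node 46 with bounds (34, +inf): OK
No violation found at any node.
Result: Valid BST


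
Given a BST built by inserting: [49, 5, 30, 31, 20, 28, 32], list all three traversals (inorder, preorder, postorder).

Tree insertion order: [49, 5, 30, 31, 20, 28, 32]
Tree (level-order array): [49, 5, None, None, 30, 20, 31, None, 28, None, 32]
Inorder (L, root, R): [5, 20, 28, 30, 31, 32, 49]
Preorder (root, L, R): [49, 5, 30, 20, 28, 31, 32]
Postorder (L, R, root): [28, 20, 32, 31, 30, 5, 49]


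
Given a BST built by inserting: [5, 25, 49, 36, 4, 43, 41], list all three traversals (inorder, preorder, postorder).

Tree insertion order: [5, 25, 49, 36, 4, 43, 41]
Tree (level-order array): [5, 4, 25, None, None, None, 49, 36, None, None, 43, 41]
Inorder (L, root, R): [4, 5, 25, 36, 41, 43, 49]
Preorder (root, L, R): [5, 4, 25, 49, 36, 43, 41]
Postorder (L, R, root): [4, 41, 43, 36, 49, 25, 5]


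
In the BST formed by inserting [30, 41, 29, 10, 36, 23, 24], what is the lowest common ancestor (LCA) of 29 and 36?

Tree insertion order: [30, 41, 29, 10, 36, 23, 24]
Tree (level-order array): [30, 29, 41, 10, None, 36, None, None, 23, None, None, None, 24]
In a BST, the LCA of p=29, q=36 is the first node v on the
root-to-leaf path with p <= v <= q (go left if both < v, right if both > v).
Walk from root:
  at 30: 29 <= 30 <= 36, this is the LCA
LCA = 30


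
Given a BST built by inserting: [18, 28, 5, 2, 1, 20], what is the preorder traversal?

Tree insertion order: [18, 28, 5, 2, 1, 20]
Tree (level-order array): [18, 5, 28, 2, None, 20, None, 1]
Preorder traversal: [18, 5, 2, 1, 28, 20]


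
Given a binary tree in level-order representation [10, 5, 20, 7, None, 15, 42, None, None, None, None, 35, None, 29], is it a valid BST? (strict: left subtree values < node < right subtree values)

Level-order array: [10, 5, 20, 7, None, 15, 42, None, None, None, None, 35, None, 29]
Validate using subtree bounds (lo, hi): at each node, require lo < value < hi,
then recurse left with hi=value and right with lo=value.
Preorder trace (stopping at first violation):
  at node 10 with bounds (-inf, +inf): OK
  at node 5 with bounds (-inf, 10): OK
  at node 7 with bounds (-inf, 5): VIOLATION
Node 7 violates its bound: not (-inf < 7 < 5).
Result: Not a valid BST


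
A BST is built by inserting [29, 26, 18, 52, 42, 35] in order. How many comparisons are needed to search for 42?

Search path for 42: 29 -> 52 -> 42
Found: True
Comparisons: 3


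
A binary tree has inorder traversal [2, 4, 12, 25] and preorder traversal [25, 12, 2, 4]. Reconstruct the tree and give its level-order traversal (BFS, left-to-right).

Inorder:  [2, 4, 12, 25]
Preorder: [25, 12, 2, 4]
Algorithm: preorder visits root first, so consume preorder in order;
for each root, split the current inorder slice at that value into
left-subtree inorder and right-subtree inorder, then recurse.
Recursive splits:
  root=25; inorder splits into left=[2, 4, 12], right=[]
  root=12; inorder splits into left=[2, 4], right=[]
  root=2; inorder splits into left=[], right=[4]
  root=4; inorder splits into left=[], right=[]
Reconstructed level-order: [25, 12, 2, 4]


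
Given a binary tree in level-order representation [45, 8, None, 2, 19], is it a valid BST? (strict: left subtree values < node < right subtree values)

Level-order array: [45, 8, None, 2, 19]
Validate using subtree bounds (lo, hi): at each node, require lo < value < hi,
then recurse left with hi=value and right with lo=value.
Preorder trace (stopping at first violation):
  at node 45 with bounds (-inf, +inf): OK
  at node 8 with bounds (-inf, 45): OK
  at node 2 with bounds (-inf, 8): OK
  at node 19 with bounds (8, 45): OK
No violation found at any node.
Result: Valid BST


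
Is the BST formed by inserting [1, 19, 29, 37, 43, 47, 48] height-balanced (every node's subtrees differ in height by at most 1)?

Tree (level-order array): [1, None, 19, None, 29, None, 37, None, 43, None, 47, None, 48]
Definition: a tree is height-balanced if, at every node, |h(left) - h(right)| <= 1 (empty subtree has height -1).
Bottom-up per-node check:
  node 48: h_left=-1, h_right=-1, diff=0 [OK], height=0
  node 47: h_left=-1, h_right=0, diff=1 [OK], height=1
  node 43: h_left=-1, h_right=1, diff=2 [FAIL (|-1-1|=2 > 1)], height=2
  node 37: h_left=-1, h_right=2, diff=3 [FAIL (|-1-2|=3 > 1)], height=3
  node 29: h_left=-1, h_right=3, diff=4 [FAIL (|-1-3|=4 > 1)], height=4
  node 19: h_left=-1, h_right=4, diff=5 [FAIL (|-1-4|=5 > 1)], height=5
  node 1: h_left=-1, h_right=5, diff=6 [FAIL (|-1-5|=6 > 1)], height=6
Node 43 violates the condition: |-1 - 1| = 2 > 1.
Result: Not balanced


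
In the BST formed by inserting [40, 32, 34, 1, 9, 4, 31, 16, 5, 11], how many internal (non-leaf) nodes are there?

Tree built from: [40, 32, 34, 1, 9, 4, 31, 16, 5, 11]
Tree (level-order array): [40, 32, None, 1, 34, None, 9, None, None, 4, 31, None, 5, 16, None, None, None, 11]
Rule: An internal node has at least one child.
Per-node child counts:
  node 40: 1 child(ren)
  node 32: 2 child(ren)
  node 1: 1 child(ren)
  node 9: 2 child(ren)
  node 4: 1 child(ren)
  node 5: 0 child(ren)
  node 31: 1 child(ren)
  node 16: 1 child(ren)
  node 11: 0 child(ren)
  node 34: 0 child(ren)
Matching nodes: [40, 32, 1, 9, 4, 31, 16]
Count of internal (non-leaf) nodes: 7


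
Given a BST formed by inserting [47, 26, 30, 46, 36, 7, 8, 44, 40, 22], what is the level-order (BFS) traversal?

Tree insertion order: [47, 26, 30, 46, 36, 7, 8, 44, 40, 22]
Tree (level-order array): [47, 26, None, 7, 30, None, 8, None, 46, None, 22, 36, None, None, None, None, 44, 40]
BFS from the root, enqueuing left then right child of each popped node:
  queue [47] -> pop 47, enqueue [26], visited so far: [47]
  queue [26] -> pop 26, enqueue [7, 30], visited so far: [47, 26]
  queue [7, 30] -> pop 7, enqueue [8], visited so far: [47, 26, 7]
  queue [30, 8] -> pop 30, enqueue [46], visited so far: [47, 26, 7, 30]
  queue [8, 46] -> pop 8, enqueue [22], visited so far: [47, 26, 7, 30, 8]
  queue [46, 22] -> pop 46, enqueue [36], visited so far: [47, 26, 7, 30, 8, 46]
  queue [22, 36] -> pop 22, enqueue [none], visited so far: [47, 26, 7, 30, 8, 46, 22]
  queue [36] -> pop 36, enqueue [44], visited so far: [47, 26, 7, 30, 8, 46, 22, 36]
  queue [44] -> pop 44, enqueue [40], visited so far: [47, 26, 7, 30, 8, 46, 22, 36, 44]
  queue [40] -> pop 40, enqueue [none], visited so far: [47, 26, 7, 30, 8, 46, 22, 36, 44, 40]
Result: [47, 26, 7, 30, 8, 46, 22, 36, 44, 40]


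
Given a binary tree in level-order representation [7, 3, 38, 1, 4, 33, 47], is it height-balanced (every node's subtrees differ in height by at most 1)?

Tree (level-order array): [7, 3, 38, 1, 4, 33, 47]
Definition: a tree is height-balanced if, at every node, |h(left) - h(right)| <= 1 (empty subtree has height -1).
Bottom-up per-node check:
  node 1: h_left=-1, h_right=-1, diff=0 [OK], height=0
  node 4: h_left=-1, h_right=-1, diff=0 [OK], height=0
  node 3: h_left=0, h_right=0, diff=0 [OK], height=1
  node 33: h_left=-1, h_right=-1, diff=0 [OK], height=0
  node 47: h_left=-1, h_right=-1, diff=0 [OK], height=0
  node 38: h_left=0, h_right=0, diff=0 [OK], height=1
  node 7: h_left=1, h_right=1, diff=0 [OK], height=2
All nodes satisfy the balance condition.
Result: Balanced


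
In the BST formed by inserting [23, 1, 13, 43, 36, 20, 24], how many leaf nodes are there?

Tree built from: [23, 1, 13, 43, 36, 20, 24]
Tree (level-order array): [23, 1, 43, None, 13, 36, None, None, 20, 24]
Rule: A leaf has 0 children.
Per-node child counts:
  node 23: 2 child(ren)
  node 1: 1 child(ren)
  node 13: 1 child(ren)
  node 20: 0 child(ren)
  node 43: 1 child(ren)
  node 36: 1 child(ren)
  node 24: 0 child(ren)
Matching nodes: [20, 24]
Count of leaf nodes: 2


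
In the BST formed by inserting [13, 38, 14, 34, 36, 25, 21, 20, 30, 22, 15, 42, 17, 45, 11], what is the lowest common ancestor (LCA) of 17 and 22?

Tree insertion order: [13, 38, 14, 34, 36, 25, 21, 20, 30, 22, 15, 42, 17, 45, 11]
Tree (level-order array): [13, 11, 38, None, None, 14, 42, None, 34, None, 45, 25, 36, None, None, 21, 30, None, None, 20, 22, None, None, 15, None, None, None, None, 17]
In a BST, the LCA of p=17, q=22 is the first node v on the
root-to-leaf path with p <= v <= q (go left if both < v, right if both > v).
Walk from root:
  at 13: both 17 and 22 > 13, go right
  at 38: both 17 and 22 < 38, go left
  at 14: both 17 and 22 > 14, go right
  at 34: both 17 and 22 < 34, go left
  at 25: both 17 and 22 < 25, go left
  at 21: 17 <= 21 <= 22, this is the LCA
LCA = 21
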